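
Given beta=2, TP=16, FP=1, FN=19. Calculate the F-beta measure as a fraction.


P = TP/(TP+FP) = 16/17 = 16/17
R = TP/(TP+FN) = 16/35 = 16/35
beta^2 = 2^2 = 4
(1 + beta^2) = 5
Numerator = (1+beta^2)*P*R = 256/119
Denominator = beta^2*P + R = 64/17 + 16/35 = 2512/595
F_beta = 80/157

80/157


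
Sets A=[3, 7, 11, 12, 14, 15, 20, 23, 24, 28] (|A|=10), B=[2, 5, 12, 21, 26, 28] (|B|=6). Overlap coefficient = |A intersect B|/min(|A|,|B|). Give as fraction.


A intersect B = [12, 28]
|A intersect B| = 2
min(|A|, |B|) = min(10, 6) = 6
Overlap = 2 / 6 = 1/3

1/3


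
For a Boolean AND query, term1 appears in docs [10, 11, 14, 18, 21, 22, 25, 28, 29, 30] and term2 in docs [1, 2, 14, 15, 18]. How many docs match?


Boolean AND: find intersection of posting lists
term1 docs: [10, 11, 14, 18, 21, 22, 25, 28, 29, 30]
term2 docs: [1, 2, 14, 15, 18]
Intersection: [14, 18]
|intersection| = 2

2


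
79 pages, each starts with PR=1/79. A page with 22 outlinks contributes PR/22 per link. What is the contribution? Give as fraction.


Initial PR = 1/79 = 1/79
Outlinks = 22
Contribution per link = PR / outlinks
= 1/79 / 22
= 1/1738

1/1738


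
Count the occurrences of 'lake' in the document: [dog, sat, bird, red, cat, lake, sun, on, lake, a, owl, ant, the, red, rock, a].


Document has 16 words
Scanning for 'lake':
Found at positions: [5, 8]
Count = 2

2


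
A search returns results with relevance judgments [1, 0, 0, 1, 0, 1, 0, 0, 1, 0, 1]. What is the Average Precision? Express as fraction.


Computing P@k for each relevant position:
Position 1: relevant, P@1 = 1/1 = 1
Position 2: not relevant
Position 3: not relevant
Position 4: relevant, P@4 = 2/4 = 1/2
Position 5: not relevant
Position 6: relevant, P@6 = 3/6 = 1/2
Position 7: not relevant
Position 8: not relevant
Position 9: relevant, P@9 = 4/9 = 4/9
Position 10: not relevant
Position 11: relevant, P@11 = 5/11 = 5/11
Sum of P@k = 1 + 1/2 + 1/2 + 4/9 + 5/11 = 287/99
AP = 287/99 / 5 = 287/495

287/495


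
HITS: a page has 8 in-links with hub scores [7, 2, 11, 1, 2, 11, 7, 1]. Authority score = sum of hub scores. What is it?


Authority = sum of hub scores of in-linkers
In-link 1: hub score = 7
In-link 2: hub score = 2
In-link 3: hub score = 11
In-link 4: hub score = 1
In-link 5: hub score = 2
In-link 6: hub score = 11
In-link 7: hub score = 7
In-link 8: hub score = 1
Authority = 7 + 2 + 11 + 1 + 2 + 11 + 7 + 1 = 42

42


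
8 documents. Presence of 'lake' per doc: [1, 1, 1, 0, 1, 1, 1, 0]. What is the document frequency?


Checking each document for 'lake':
Doc 1: present
Doc 2: present
Doc 3: present
Doc 4: absent
Doc 5: present
Doc 6: present
Doc 7: present
Doc 8: absent
df = sum of presences = 1 + 1 + 1 + 0 + 1 + 1 + 1 + 0 = 6

6


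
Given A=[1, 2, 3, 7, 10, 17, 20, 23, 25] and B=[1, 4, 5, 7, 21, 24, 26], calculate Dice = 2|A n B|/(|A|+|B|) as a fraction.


A intersect B = [1, 7]
|A intersect B| = 2
|A| = 9, |B| = 7
Dice = 2*2 / (9+7)
= 4 / 16 = 1/4

1/4


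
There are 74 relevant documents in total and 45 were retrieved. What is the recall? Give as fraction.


Recall = retrieved_relevant / total_relevant
= 45 / 74
= 45 / (45 + 29)
= 45/74

45/74


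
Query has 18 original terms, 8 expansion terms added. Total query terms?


Original terms: 18
Expansion terms: 8
Total = 18 + 8 = 26

26


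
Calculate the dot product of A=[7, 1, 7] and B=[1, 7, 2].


Dot product = sum of element-wise products
A[0]*B[0] = 7*1 = 7
A[1]*B[1] = 1*7 = 7
A[2]*B[2] = 7*2 = 14
Sum = 7 + 7 + 14 = 28

28


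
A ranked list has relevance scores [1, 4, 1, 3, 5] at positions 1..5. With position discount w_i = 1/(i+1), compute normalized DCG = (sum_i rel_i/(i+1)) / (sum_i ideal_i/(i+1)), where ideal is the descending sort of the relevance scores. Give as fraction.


Position discount weights w_i = 1/(i+1) for i=1..5:
Weights = [1/2, 1/3, 1/4, 1/5, 1/6]
Actual relevance: [1, 4, 1, 3, 5]
DCG = 1/2 + 4/3 + 1/4 + 3/5 + 5/6 = 211/60
Ideal relevance (sorted desc): [5, 4, 3, 1, 1]
Ideal DCG = 5/2 + 4/3 + 3/4 + 1/5 + 1/6 = 99/20
nDCG = DCG / ideal_DCG = 211/60 / 99/20 = 211/297

211/297


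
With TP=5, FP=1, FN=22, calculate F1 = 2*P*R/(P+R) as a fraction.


F1 = 2 * P * R / (P + R)
P = TP/(TP+FP) = 5/6 = 5/6
R = TP/(TP+FN) = 5/27 = 5/27
2 * P * R = 2 * 5/6 * 5/27 = 25/81
P + R = 5/6 + 5/27 = 55/54
F1 = 25/81 / 55/54 = 10/33

10/33


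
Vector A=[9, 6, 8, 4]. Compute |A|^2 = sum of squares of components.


|A|^2 = sum of squared components
A[0]^2 = 9^2 = 81
A[1]^2 = 6^2 = 36
A[2]^2 = 8^2 = 64
A[3]^2 = 4^2 = 16
Sum = 81 + 36 + 64 + 16 = 197

197


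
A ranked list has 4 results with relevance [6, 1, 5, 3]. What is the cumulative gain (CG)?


Cumulative Gain = sum of relevance scores
Position 1: rel=6, running sum=6
Position 2: rel=1, running sum=7
Position 3: rel=5, running sum=12
Position 4: rel=3, running sum=15
CG = 15

15


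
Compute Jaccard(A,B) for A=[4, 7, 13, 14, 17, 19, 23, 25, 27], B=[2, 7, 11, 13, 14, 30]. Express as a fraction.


A intersect B = [7, 13, 14]
|A intersect B| = 3
A union B = [2, 4, 7, 11, 13, 14, 17, 19, 23, 25, 27, 30]
|A union B| = 12
Jaccard = 3/12 = 1/4

1/4


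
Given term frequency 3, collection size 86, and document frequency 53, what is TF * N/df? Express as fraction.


TF * (N/df)
= 3 * (86/53)
= 3 * 86/53
= 258/53

258/53


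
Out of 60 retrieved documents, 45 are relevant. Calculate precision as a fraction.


Precision = relevant_retrieved / total_retrieved
= 45 / 60
= 45 / (45 + 15)
= 3/4

3/4


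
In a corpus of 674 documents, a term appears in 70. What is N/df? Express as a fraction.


IDF ratio = N / df
= 674 / 70
= 337/35

337/35


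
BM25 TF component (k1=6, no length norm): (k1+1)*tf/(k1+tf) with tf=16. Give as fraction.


BM25 TF component = (k1+1)*tf / (k1+tf)
k1 = 6, tf = 16
Numerator = (6+1)*16 = 112
Denominator = 6 + 16 = 22
= 112/22 = 56/11

56/11


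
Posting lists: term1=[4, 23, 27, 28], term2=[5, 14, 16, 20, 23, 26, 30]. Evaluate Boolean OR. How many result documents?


Boolean OR: find union of posting lists
term1 docs: [4, 23, 27, 28]
term2 docs: [5, 14, 16, 20, 23, 26, 30]
Union: [4, 5, 14, 16, 20, 23, 26, 27, 28, 30]
|union| = 10

10


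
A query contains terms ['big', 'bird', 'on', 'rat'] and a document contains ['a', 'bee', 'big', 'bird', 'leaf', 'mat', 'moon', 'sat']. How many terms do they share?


Query terms: ['big', 'bird', 'on', 'rat']
Document terms: ['a', 'bee', 'big', 'bird', 'leaf', 'mat', 'moon', 'sat']
Common terms: ['big', 'bird']
Overlap count = 2

2


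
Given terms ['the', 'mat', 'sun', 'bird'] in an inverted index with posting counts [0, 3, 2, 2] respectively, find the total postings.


Summing posting list sizes:
'the': 0 postings
'mat': 3 postings
'sun': 2 postings
'bird': 2 postings
Total = 0 + 3 + 2 + 2 = 7

7


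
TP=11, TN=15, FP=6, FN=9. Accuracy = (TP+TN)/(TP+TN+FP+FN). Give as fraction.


Accuracy = (TP + TN) / (TP + TN + FP + FN)
TP + TN = 11 + 15 = 26
Total = 11 + 15 + 6 + 9 = 41
Accuracy = 26 / 41 = 26/41

26/41


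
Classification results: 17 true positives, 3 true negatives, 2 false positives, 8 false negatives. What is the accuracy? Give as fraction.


Accuracy = (TP + TN) / (TP + TN + FP + FN)
TP + TN = 17 + 3 = 20
Total = 17 + 3 + 2 + 8 = 30
Accuracy = 20 / 30 = 2/3

2/3


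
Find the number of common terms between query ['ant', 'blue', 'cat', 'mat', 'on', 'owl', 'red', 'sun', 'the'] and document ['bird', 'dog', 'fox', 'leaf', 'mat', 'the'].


Query terms: ['ant', 'blue', 'cat', 'mat', 'on', 'owl', 'red', 'sun', 'the']
Document terms: ['bird', 'dog', 'fox', 'leaf', 'mat', 'the']
Common terms: ['mat', 'the']
Overlap count = 2

2


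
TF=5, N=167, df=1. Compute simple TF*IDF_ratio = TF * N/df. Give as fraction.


TF * (N/df)
= 5 * (167/1)
= 5 * 167
= 835

835


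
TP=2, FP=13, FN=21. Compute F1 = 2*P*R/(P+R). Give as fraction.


F1 = 2 * P * R / (P + R)
P = TP/(TP+FP) = 2/15 = 2/15
R = TP/(TP+FN) = 2/23 = 2/23
2 * P * R = 2 * 2/15 * 2/23 = 8/345
P + R = 2/15 + 2/23 = 76/345
F1 = 8/345 / 76/345 = 2/19

2/19


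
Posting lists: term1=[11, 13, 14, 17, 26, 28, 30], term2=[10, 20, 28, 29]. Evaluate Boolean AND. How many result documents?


Boolean AND: find intersection of posting lists
term1 docs: [11, 13, 14, 17, 26, 28, 30]
term2 docs: [10, 20, 28, 29]
Intersection: [28]
|intersection| = 1

1


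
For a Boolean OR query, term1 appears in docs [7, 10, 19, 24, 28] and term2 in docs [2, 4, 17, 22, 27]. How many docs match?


Boolean OR: find union of posting lists
term1 docs: [7, 10, 19, 24, 28]
term2 docs: [2, 4, 17, 22, 27]
Union: [2, 4, 7, 10, 17, 19, 22, 24, 27, 28]
|union| = 10

10


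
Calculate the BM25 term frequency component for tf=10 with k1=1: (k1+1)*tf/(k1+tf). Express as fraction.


BM25 TF component = (k1+1)*tf / (k1+tf)
k1 = 1, tf = 10
Numerator = (1+1)*10 = 20
Denominator = 1 + 10 = 11
= 20/11 = 20/11

20/11


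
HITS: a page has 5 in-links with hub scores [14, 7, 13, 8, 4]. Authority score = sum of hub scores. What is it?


Authority = sum of hub scores of in-linkers
In-link 1: hub score = 14
In-link 2: hub score = 7
In-link 3: hub score = 13
In-link 4: hub score = 8
In-link 5: hub score = 4
Authority = 14 + 7 + 13 + 8 + 4 = 46

46


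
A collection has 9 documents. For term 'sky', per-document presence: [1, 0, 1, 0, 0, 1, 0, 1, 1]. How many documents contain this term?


Checking each document for 'sky':
Doc 1: present
Doc 2: absent
Doc 3: present
Doc 4: absent
Doc 5: absent
Doc 6: present
Doc 7: absent
Doc 8: present
Doc 9: present
df = sum of presences = 1 + 0 + 1 + 0 + 0 + 1 + 0 + 1 + 1 = 5

5


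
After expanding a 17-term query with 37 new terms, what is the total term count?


Original terms: 17
Expansion terms: 37
Total = 17 + 37 = 54

54


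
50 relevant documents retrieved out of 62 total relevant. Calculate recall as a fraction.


Recall = retrieved_relevant / total_relevant
= 50 / 62
= 50 / (50 + 12)
= 25/31

25/31


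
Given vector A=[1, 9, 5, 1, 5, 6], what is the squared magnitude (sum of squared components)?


|A|^2 = sum of squared components
A[0]^2 = 1^2 = 1
A[1]^2 = 9^2 = 81
A[2]^2 = 5^2 = 25
A[3]^2 = 1^2 = 1
A[4]^2 = 5^2 = 25
A[5]^2 = 6^2 = 36
Sum = 1 + 81 + 25 + 1 + 25 + 36 = 169

169


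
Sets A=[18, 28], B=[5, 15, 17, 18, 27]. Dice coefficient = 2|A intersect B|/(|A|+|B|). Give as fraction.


A intersect B = [18]
|A intersect B| = 1
|A| = 2, |B| = 5
Dice = 2*1 / (2+5)
= 2 / 7 = 2/7

2/7


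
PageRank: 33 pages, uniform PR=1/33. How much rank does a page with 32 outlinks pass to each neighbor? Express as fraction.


Initial PR = 1/33 = 1/33
Outlinks = 32
Contribution per link = PR / outlinks
= 1/33 / 32
= 1/1056

1/1056


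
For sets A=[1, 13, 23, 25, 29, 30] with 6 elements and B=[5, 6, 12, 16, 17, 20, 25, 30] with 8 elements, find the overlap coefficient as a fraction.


A intersect B = [25, 30]
|A intersect B| = 2
min(|A|, |B|) = min(6, 8) = 6
Overlap = 2 / 6 = 1/3

1/3


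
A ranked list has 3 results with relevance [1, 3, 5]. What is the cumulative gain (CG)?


Cumulative Gain = sum of relevance scores
Position 1: rel=1, running sum=1
Position 2: rel=3, running sum=4
Position 3: rel=5, running sum=9
CG = 9

9


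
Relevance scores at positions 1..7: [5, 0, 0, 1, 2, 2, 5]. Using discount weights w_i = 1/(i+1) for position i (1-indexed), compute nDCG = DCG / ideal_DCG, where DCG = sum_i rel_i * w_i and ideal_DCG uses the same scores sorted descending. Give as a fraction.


Position discount weights w_i = 1/(i+1) for i=1..7:
Weights = [1/2, 1/3, 1/4, 1/5, 1/6, 1/7, 1/8]
Actual relevance: [5, 0, 0, 1, 2, 2, 5]
DCG = 5/2 + 0/3 + 0/4 + 1/5 + 2/6 + 2/7 + 5/8 = 3313/840
Ideal relevance (sorted desc): [5, 5, 2, 2, 1, 0, 0]
Ideal DCG = 5/2 + 5/3 + 2/4 + 2/5 + 1/6 + 0/7 + 0/8 = 157/30
nDCG = DCG / ideal_DCG = 3313/840 / 157/30 = 3313/4396

3313/4396


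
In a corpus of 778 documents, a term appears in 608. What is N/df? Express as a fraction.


IDF ratio = N / df
= 778 / 608
= 389/304

389/304


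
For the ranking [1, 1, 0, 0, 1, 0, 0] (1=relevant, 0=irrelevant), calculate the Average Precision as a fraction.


Computing P@k for each relevant position:
Position 1: relevant, P@1 = 1/1 = 1
Position 2: relevant, P@2 = 2/2 = 1
Position 3: not relevant
Position 4: not relevant
Position 5: relevant, P@5 = 3/5 = 3/5
Position 6: not relevant
Position 7: not relevant
Sum of P@k = 1 + 1 + 3/5 = 13/5
AP = 13/5 / 3 = 13/15

13/15


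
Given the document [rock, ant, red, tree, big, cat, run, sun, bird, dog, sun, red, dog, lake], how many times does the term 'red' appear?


Document has 14 words
Scanning for 'red':
Found at positions: [2, 11]
Count = 2

2


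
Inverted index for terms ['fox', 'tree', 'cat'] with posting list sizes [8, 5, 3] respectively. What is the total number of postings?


Summing posting list sizes:
'fox': 8 postings
'tree': 5 postings
'cat': 3 postings
Total = 8 + 5 + 3 = 16

16


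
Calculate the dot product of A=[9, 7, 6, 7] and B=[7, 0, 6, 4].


Dot product = sum of element-wise products
A[0]*B[0] = 9*7 = 63
A[1]*B[1] = 7*0 = 0
A[2]*B[2] = 6*6 = 36
A[3]*B[3] = 7*4 = 28
Sum = 63 + 0 + 36 + 28 = 127

127


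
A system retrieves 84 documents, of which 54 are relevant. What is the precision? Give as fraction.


Precision = relevant_retrieved / total_retrieved
= 54 / 84
= 54 / (54 + 30)
= 9/14

9/14


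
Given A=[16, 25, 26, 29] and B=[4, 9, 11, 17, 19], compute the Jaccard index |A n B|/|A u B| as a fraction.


A intersect B = []
|A intersect B| = 0
A union B = [4, 9, 11, 16, 17, 19, 25, 26, 29]
|A union B| = 9
Jaccard = 0/9 = 0

0


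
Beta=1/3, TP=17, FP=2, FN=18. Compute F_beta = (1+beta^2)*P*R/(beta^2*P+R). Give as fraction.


P = TP/(TP+FP) = 17/19 = 17/19
R = TP/(TP+FN) = 17/35 = 17/35
beta^2 = 1/3^2 = 1/9
(1 + beta^2) = 10/9
Numerator = (1+beta^2)*P*R = 578/1197
Denominator = beta^2*P + R = 17/171 + 17/35 = 3502/5985
F_beta = 85/103

85/103


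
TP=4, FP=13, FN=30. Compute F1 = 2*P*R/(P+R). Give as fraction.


F1 = 2 * P * R / (P + R)
P = TP/(TP+FP) = 4/17 = 4/17
R = TP/(TP+FN) = 4/34 = 2/17
2 * P * R = 2 * 4/17 * 2/17 = 16/289
P + R = 4/17 + 2/17 = 6/17
F1 = 16/289 / 6/17 = 8/51

8/51


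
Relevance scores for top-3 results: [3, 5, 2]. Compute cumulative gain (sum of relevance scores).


Cumulative Gain = sum of relevance scores
Position 1: rel=3, running sum=3
Position 2: rel=5, running sum=8
Position 3: rel=2, running sum=10
CG = 10

10


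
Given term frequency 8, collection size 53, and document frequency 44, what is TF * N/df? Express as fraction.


TF * (N/df)
= 8 * (53/44)
= 8 * 53/44
= 106/11

106/11


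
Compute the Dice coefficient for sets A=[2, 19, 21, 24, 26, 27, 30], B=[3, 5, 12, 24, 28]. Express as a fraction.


A intersect B = [24]
|A intersect B| = 1
|A| = 7, |B| = 5
Dice = 2*1 / (7+5)
= 2 / 12 = 1/6

1/6


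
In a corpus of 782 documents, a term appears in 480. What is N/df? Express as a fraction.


IDF ratio = N / df
= 782 / 480
= 391/240

391/240


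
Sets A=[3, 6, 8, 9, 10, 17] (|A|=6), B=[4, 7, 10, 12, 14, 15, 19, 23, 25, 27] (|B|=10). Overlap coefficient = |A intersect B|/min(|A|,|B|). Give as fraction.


A intersect B = [10]
|A intersect B| = 1
min(|A|, |B|) = min(6, 10) = 6
Overlap = 1 / 6 = 1/6

1/6


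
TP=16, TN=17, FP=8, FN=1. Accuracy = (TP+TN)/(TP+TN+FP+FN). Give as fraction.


Accuracy = (TP + TN) / (TP + TN + FP + FN)
TP + TN = 16 + 17 = 33
Total = 16 + 17 + 8 + 1 = 42
Accuracy = 33 / 42 = 11/14

11/14


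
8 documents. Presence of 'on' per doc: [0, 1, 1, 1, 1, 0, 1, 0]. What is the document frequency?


Checking each document for 'on':
Doc 1: absent
Doc 2: present
Doc 3: present
Doc 4: present
Doc 5: present
Doc 6: absent
Doc 7: present
Doc 8: absent
df = sum of presences = 0 + 1 + 1 + 1 + 1 + 0 + 1 + 0 = 5

5


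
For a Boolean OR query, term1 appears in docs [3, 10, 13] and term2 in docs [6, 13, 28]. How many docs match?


Boolean OR: find union of posting lists
term1 docs: [3, 10, 13]
term2 docs: [6, 13, 28]
Union: [3, 6, 10, 13, 28]
|union| = 5

5


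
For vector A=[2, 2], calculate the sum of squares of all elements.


|A|^2 = sum of squared components
A[0]^2 = 2^2 = 4
A[1]^2 = 2^2 = 4
Sum = 4 + 4 = 8

8


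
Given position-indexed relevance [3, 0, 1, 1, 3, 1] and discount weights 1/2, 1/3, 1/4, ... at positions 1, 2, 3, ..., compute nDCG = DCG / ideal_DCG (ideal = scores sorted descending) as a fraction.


Position discount weights w_i = 1/(i+1) for i=1..6:
Weights = [1/2, 1/3, 1/4, 1/5, 1/6, 1/7]
Actual relevance: [3, 0, 1, 1, 3, 1]
DCG = 3/2 + 0/3 + 1/4 + 1/5 + 3/6 + 1/7 = 363/140
Ideal relevance (sorted desc): [3, 3, 1, 1, 1, 0]
Ideal DCG = 3/2 + 3/3 + 1/4 + 1/5 + 1/6 + 0/7 = 187/60
nDCG = DCG / ideal_DCG = 363/140 / 187/60 = 99/119

99/119


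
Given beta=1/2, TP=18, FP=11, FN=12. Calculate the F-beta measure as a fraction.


P = TP/(TP+FP) = 18/29 = 18/29
R = TP/(TP+FN) = 18/30 = 3/5
beta^2 = 1/2^2 = 1/4
(1 + beta^2) = 5/4
Numerator = (1+beta^2)*P*R = 27/58
Denominator = beta^2*P + R = 9/58 + 3/5 = 219/290
F_beta = 45/73

45/73


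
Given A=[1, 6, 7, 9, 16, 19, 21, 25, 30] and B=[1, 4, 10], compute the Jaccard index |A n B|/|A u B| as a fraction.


A intersect B = [1]
|A intersect B| = 1
A union B = [1, 4, 6, 7, 9, 10, 16, 19, 21, 25, 30]
|A union B| = 11
Jaccard = 1/11 = 1/11

1/11


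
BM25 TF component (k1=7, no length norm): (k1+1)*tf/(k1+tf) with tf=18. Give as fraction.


BM25 TF component = (k1+1)*tf / (k1+tf)
k1 = 7, tf = 18
Numerator = (7+1)*18 = 144
Denominator = 7 + 18 = 25
= 144/25 = 144/25

144/25


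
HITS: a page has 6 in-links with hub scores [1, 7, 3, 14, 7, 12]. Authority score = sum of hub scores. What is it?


Authority = sum of hub scores of in-linkers
In-link 1: hub score = 1
In-link 2: hub score = 7
In-link 3: hub score = 3
In-link 4: hub score = 14
In-link 5: hub score = 7
In-link 6: hub score = 12
Authority = 1 + 7 + 3 + 14 + 7 + 12 = 44

44


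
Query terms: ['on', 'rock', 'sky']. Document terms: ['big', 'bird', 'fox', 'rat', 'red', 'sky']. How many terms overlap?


Query terms: ['on', 'rock', 'sky']
Document terms: ['big', 'bird', 'fox', 'rat', 'red', 'sky']
Common terms: ['sky']
Overlap count = 1

1


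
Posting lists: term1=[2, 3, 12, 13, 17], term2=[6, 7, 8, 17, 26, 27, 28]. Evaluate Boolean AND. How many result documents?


Boolean AND: find intersection of posting lists
term1 docs: [2, 3, 12, 13, 17]
term2 docs: [6, 7, 8, 17, 26, 27, 28]
Intersection: [17]
|intersection| = 1

1


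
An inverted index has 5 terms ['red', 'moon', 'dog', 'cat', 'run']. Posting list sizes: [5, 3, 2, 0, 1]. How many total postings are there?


Summing posting list sizes:
'red': 5 postings
'moon': 3 postings
'dog': 2 postings
'cat': 0 postings
'run': 1 postings
Total = 5 + 3 + 2 + 0 + 1 = 11

11


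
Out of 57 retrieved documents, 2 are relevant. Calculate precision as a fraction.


Precision = relevant_retrieved / total_retrieved
= 2 / 57
= 2 / (2 + 55)
= 2/57

2/57


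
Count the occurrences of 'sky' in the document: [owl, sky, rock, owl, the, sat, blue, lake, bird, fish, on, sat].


Document has 12 words
Scanning for 'sky':
Found at positions: [1]
Count = 1

1


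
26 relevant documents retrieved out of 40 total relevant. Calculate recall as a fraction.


Recall = retrieved_relevant / total_relevant
= 26 / 40
= 26 / (26 + 14)
= 13/20

13/20


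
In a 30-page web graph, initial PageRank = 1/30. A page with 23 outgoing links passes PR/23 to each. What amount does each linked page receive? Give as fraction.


Initial PR = 1/30 = 1/30
Outlinks = 23
Contribution per link = PR / outlinks
= 1/30 / 23
= 1/690

1/690


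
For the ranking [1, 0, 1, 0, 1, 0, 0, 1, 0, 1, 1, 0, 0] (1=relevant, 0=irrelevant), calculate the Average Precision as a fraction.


Computing P@k for each relevant position:
Position 1: relevant, P@1 = 1/1 = 1
Position 2: not relevant
Position 3: relevant, P@3 = 2/3 = 2/3
Position 4: not relevant
Position 5: relevant, P@5 = 3/5 = 3/5
Position 6: not relevant
Position 7: not relevant
Position 8: relevant, P@8 = 4/8 = 1/2
Position 9: not relevant
Position 10: relevant, P@10 = 5/10 = 1/2
Position 11: relevant, P@11 = 6/11 = 6/11
Position 12: not relevant
Position 13: not relevant
Sum of P@k = 1 + 2/3 + 3/5 + 1/2 + 1/2 + 6/11 = 629/165
AP = 629/165 / 6 = 629/990

629/990


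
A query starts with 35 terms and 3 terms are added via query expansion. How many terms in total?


Original terms: 35
Expansion terms: 3
Total = 35 + 3 = 38

38


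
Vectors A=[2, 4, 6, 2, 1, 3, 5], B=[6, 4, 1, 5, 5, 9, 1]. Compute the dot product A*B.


Dot product = sum of element-wise products
A[0]*B[0] = 2*6 = 12
A[1]*B[1] = 4*4 = 16
A[2]*B[2] = 6*1 = 6
A[3]*B[3] = 2*5 = 10
A[4]*B[4] = 1*5 = 5
A[5]*B[5] = 3*9 = 27
A[6]*B[6] = 5*1 = 5
Sum = 12 + 16 + 6 + 10 + 5 + 27 + 5 = 81

81


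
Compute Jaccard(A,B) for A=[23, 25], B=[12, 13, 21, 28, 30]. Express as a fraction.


A intersect B = []
|A intersect B| = 0
A union B = [12, 13, 21, 23, 25, 28, 30]
|A union B| = 7
Jaccard = 0/7 = 0

0


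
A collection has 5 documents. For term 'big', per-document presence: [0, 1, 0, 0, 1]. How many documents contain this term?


Checking each document for 'big':
Doc 1: absent
Doc 2: present
Doc 3: absent
Doc 4: absent
Doc 5: present
df = sum of presences = 0 + 1 + 0 + 0 + 1 = 2

2


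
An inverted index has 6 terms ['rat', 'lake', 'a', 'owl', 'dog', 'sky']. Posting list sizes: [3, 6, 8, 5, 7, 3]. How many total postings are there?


Summing posting list sizes:
'rat': 3 postings
'lake': 6 postings
'a': 8 postings
'owl': 5 postings
'dog': 7 postings
'sky': 3 postings
Total = 3 + 6 + 8 + 5 + 7 + 3 = 32

32


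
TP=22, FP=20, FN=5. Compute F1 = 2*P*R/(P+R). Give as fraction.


F1 = 2 * P * R / (P + R)
P = TP/(TP+FP) = 22/42 = 11/21
R = TP/(TP+FN) = 22/27 = 22/27
2 * P * R = 2 * 11/21 * 22/27 = 484/567
P + R = 11/21 + 22/27 = 253/189
F1 = 484/567 / 253/189 = 44/69

44/69


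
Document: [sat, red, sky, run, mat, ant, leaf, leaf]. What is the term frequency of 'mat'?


Document has 8 words
Scanning for 'mat':
Found at positions: [4]
Count = 1

1


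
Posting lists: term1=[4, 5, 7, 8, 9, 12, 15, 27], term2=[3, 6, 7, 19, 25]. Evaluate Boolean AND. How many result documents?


Boolean AND: find intersection of posting lists
term1 docs: [4, 5, 7, 8, 9, 12, 15, 27]
term2 docs: [3, 6, 7, 19, 25]
Intersection: [7]
|intersection| = 1

1


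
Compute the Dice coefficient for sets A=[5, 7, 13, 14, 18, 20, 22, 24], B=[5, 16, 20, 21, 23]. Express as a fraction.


A intersect B = [5, 20]
|A intersect B| = 2
|A| = 8, |B| = 5
Dice = 2*2 / (8+5)
= 4 / 13 = 4/13

4/13


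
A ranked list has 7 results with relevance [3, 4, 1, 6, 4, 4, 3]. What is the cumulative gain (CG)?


Cumulative Gain = sum of relevance scores
Position 1: rel=3, running sum=3
Position 2: rel=4, running sum=7
Position 3: rel=1, running sum=8
Position 4: rel=6, running sum=14
Position 5: rel=4, running sum=18
Position 6: rel=4, running sum=22
Position 7: rel=3, running sum=25
CG = 25

25


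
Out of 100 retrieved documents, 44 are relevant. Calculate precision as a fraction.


Precision = relevant_retrieved / total_retrieved
= 44 / 100
= 44 / (44 + 56)
= 11/25

11/25


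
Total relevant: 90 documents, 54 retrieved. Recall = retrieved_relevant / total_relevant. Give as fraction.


Recall = retrieved_relevant / total_relevant
= 54 / 90
= 54 / (54 + 36)
= 3/5

3/5


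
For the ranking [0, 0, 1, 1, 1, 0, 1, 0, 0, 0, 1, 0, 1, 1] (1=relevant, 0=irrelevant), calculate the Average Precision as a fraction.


Computing P@k for each relevant position:
Position 1: not relevant
Position 2: not relevant
Position 3: relevant, P@3 = 1/3 = 1/3
Position 4: relevant, P@4 = 2/4 = 1/2
Position 5: relevant, P@5 = 3/5 = 3/5
Position 6: not relevant
Position 7: relevant, P@7 = 4/7 = 4/7
Position 8: not relevant
Position 9: not relevant
Position 10: not relevant
Position 11: relevant, P@11 = 5/11 = 5/11
Position 12: not relevant
Position 13: relevant, P@13 = 6/13 = 6/13
Position 14: relevant, P@14 = 7/14 = 1/2
Sum of P@k = 1/3 + 1/2 + 3/5 + 4/7 + 5/11 + 6/13 + 1/2 = 51364/15015
AP = 51364/15015 / 7 = 51364/105105

51364/105105


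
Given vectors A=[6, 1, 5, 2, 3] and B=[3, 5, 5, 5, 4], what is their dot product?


Dot product = sum of element-wise products
A[0]*B[0] = 6*3 = 18
A[1]*B[1] = 1*5 = 5
A[2]*B[2] = 5*5 = 25
A[3]*B[3] = 2*5 = 10
A[4]*B[4] = 3*4 = 12
Sum = 18 + 5 + 25 + 10 + 12 = 70

70


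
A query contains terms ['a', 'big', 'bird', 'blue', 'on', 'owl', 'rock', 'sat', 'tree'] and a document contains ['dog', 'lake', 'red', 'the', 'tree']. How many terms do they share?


Query terms: ['a', 'big', 'bird', 'blue', 'on', 'owl', 'rock', 'sat', 'tree']
Document terms: ['dog', 'lake', 'red', 'the', 'tree']
Common terms: ['tree']
Overlap count = 1

1


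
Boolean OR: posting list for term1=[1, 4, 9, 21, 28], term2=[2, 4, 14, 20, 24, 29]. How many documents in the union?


Boolean OR: find union of posting lists
term1 docs: [1, 4, 9, 21, 28]
term2 docs: [2, 4, 14, 20, 24, 29]
Union: [1, 2, 4, 9, 14, 20, 21, 24, 28, 29]
|union| = 10

10


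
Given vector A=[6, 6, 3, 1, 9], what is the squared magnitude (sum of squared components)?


|A|^2 = sum of squared components
A[0]^2 = 6^2 = 36
A[1]^2 = 6^2 = 36
A[2]^2 = 3^2 = 9
A[3]^2 = 1^2 = 1
A[4]^2 = 9^2 = 81
Sum = 36 + 36 + 9 + 1 + 81 = 163

163


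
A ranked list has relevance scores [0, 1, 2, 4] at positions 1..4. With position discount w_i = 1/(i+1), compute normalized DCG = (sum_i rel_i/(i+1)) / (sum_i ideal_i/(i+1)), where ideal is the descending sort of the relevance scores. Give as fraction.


Position discount weights w_i = 1/(i+1) for i=1..4:
Weights = [1/2, 1/3, 1/4, 1/5]
Actual relevance: [0, 1, 2, 4]
DCG = 0/2 + 1/3 + 2/4 + 4/5 = 49/30
Ideal relevance (sorted desc): [4, 2, 1, 0]
Ideal DCG = 4/2 + 2/3 + 1/4 + 0/5 = 35/12
nDCG = DCG / ideal_DCG = 49/30 / 35/12 = 14/25

14/25


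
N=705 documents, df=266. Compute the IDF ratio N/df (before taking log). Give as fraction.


IDF ratio = N / df
= 705 / 266
= 705/266

705/266


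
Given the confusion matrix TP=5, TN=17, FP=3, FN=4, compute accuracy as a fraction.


Accuracy = (TP + TN) / (TP + TN + FP + FN)
TP + TN = 5 + 17 = 22
Total = 5 + 17 + 3 + 4 = 29
Accuracy = 22 / 29 = 22/29

22/29


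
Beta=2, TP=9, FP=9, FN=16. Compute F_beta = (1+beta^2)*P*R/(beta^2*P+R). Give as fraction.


P = TP/(TP+FP) = 9/18 = 1/2
R = TP/(TP+FN) = 9/25 = 9/25
beta^2 = 2^2 = 4
(1 + beta^2) = 5
Numerator = (1+beta^2)*P*R = 9/10
Denominator = beta^2*P + R = 2 + 9/25 = 59/25
F_beta = 45/118

45/118


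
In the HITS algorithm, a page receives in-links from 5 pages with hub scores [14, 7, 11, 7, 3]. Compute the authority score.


Authority = sum of hub scores of in-linkers
In-link 1: hub score = 14
In-link 2: hub score = 7
In-link 3: hub score = 11
In-link 4: hub score = 7
In-link 5: hub score = 3
Authority = 14 + 7 + 11 + 7 + 3 = 42

42


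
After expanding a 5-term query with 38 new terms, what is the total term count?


Original terms: 5
Expansion terms: 38
Total = 5 + 38 = 43

43


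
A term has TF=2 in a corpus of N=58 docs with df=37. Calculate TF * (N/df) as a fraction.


TF * (N/df)
= 2 * (58/37)
= 2 * 58/37
= 116/37

116/37


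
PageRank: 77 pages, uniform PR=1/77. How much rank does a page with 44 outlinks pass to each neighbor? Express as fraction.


Initial PR = 1/77 = 1/77
Outlinks = 44
Contribution per link = PR / outlinks
= 1/77 / 44
= 1/3388

1/3388


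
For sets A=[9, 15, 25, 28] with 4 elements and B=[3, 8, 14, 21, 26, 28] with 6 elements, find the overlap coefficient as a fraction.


A intersect B = [28]
|A intersect B| = 1
min(|A|, |B|) = min(4, 6) = 4
Overlap = 1 / 4 = 1/4

1/4


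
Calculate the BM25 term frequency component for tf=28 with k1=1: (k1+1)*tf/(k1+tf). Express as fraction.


BM25 TF component = (k1+1)*tf / (k1+tf)
k1 = 1, tf = 28
Numerator = (1+1)*28 = 56
Denominator = 1 + 28 = 29
= 56/29 = 56/29

56/29


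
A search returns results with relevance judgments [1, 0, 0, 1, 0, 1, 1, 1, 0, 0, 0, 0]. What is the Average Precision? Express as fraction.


Computing P@k for each relevant position:
Position 1: relevant, P@1 = 1/1 = 1
Position 2: not relevant
Position 3: not relevant
Position 4: relevant, P@4 = 2/4 = 1/2
Position 5: not relevant
Position 6: relevant, P@6 = 3/6 = 1/2
Position 7: relevant, P@7 = 4/7 = 4/7
Position 8: relevant, P@8 = 5/8 = 5/8
Position 9: not relevant
Position 10: not relevant
Position 11: not relevant
Position 12: not relevant
Sum of P@k = 1 + 1/2 + 1/2 + 4/7 + 5/8 = 179/56
AP = 179/56 / 5 = 179/280

179/280


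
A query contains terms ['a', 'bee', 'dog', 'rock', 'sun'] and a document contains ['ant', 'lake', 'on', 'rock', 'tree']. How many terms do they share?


Query terms: ['a', 'bee', 'dog', 'rock', 'sun']
Document terms: ['ant', 'lake', 'on', 'rock', 'tree']
Common terms: ['rock']
Overlap count = 1

1


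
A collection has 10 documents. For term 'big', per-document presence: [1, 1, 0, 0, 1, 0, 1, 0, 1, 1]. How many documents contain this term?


Checking each document for 'big':
Doc 1: present
Doc 2: present
Doc 3: absent
Doc 4: absent
Doc 5: present
Doc 6: absent
Doc 7: present
Doc 8: absent
Doc 9: present
Doc 10: present
df = sum of presences = 1 + 1 + 0 + 0 + 1 + 0 + 1 + 0 + 1 + 1 = 6

6


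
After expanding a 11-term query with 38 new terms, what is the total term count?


Original terms: 11
Expansion terms: 38
Total = 11 + 38 = 49

49


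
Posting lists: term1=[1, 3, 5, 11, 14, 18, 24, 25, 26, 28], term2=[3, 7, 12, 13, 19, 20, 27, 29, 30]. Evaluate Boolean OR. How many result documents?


Boolean OR: find union of posting lists
term1 docs: [1, 3, 5, 11, 14, 18, 24, 25, 26, 28]
term2 docs: [3, 7, 12, 13, 19, 20, 27, 29, 30]
Union: [1, 3, 5, 7, 11, 12, 13, 14, 18, 19, 20, 24, 25, 26, 27, 28, 29, 30]
|union| = 18

18


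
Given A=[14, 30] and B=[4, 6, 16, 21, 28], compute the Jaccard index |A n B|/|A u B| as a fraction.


A intersect B = []
|A intersect B| = 0
A union B = [4, 6, 14, 16, 21, 28, 30]
|A union B| = 7
Jaccard = 0/7 = 0

0


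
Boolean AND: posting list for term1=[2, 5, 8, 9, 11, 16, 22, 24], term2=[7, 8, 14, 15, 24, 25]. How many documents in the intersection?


Boolean AND: find intersection of posting lists
term1 docs: [2, 5, 8, 9, 11, 16, 22, 24]
term2 docs: [7, 8, 14, 15, 24, 25]
Intersection: [8, 24]
|intersection| = 2

2


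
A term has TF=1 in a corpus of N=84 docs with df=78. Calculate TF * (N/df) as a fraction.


TF * (N/df)
= 1 * (84/78)
= 1 * 14/13
= 14/13

14/13


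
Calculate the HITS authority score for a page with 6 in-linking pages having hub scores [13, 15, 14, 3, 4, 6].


Authority = sum of hub scores of in-linkers
In-link 1: hub score = 13
In-link 2: hub score = 15
In-link 3: hub score = 14
In-link 4: hub score = 3
In-link 5: hub score = 4
In-link 6: hub score = 6
Authority = 13 + 15 + 14 + 3 + 4 + 6 = 55

55


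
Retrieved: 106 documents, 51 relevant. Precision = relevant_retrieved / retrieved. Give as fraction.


Precision = relevant_retrieved / total_retrieved
= 51 / 106
= 51 / (51 + 55)
= 51/106

51/106


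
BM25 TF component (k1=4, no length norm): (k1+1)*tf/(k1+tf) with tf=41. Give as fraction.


BM25 TF component = (k1+1)*tf / (k1+tf)
k1 = 4, tf = 41
Numerator = (4+1)*41 = 205
Denominator = 4 + 41 = 45
= 205/45 = 41/9

41/9


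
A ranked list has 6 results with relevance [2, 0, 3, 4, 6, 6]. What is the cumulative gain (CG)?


Cumulative Gain = sum of relevance scores
Position 1: rel=2, running sum=2
Position 2: rel=0, running sum=2
Position 3: rel=3, running sum=5
Position 4: rel=4, running sum=9
Position 5: rel=6, running sum=15
Position 6: rel=6, running sum=21
CG = 21

21


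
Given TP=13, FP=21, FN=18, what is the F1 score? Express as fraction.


F1 = 2 * P * R / (P + R)
P = TP/(TP+FP) = 13/34 = 13/34
R = TP/(TP+FN) = 13/31 = 13/31
2 * P * R = 2 * 13/34 * 13/31 = 169/527
P + R = 13/34 + 13/31 = 845/1054
F1 = 169/527 / 845/1054 = 2/5

2/5


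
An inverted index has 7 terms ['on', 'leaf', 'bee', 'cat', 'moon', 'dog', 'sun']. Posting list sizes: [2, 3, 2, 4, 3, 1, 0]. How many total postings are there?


Summing posting list sizes:
'on': 2 postings
'leaf': 3 postings
'bee': 2 postings
'cat': 4 postings
'moon': 3 postings
'dog': 1 postings
'sun': 0 postings
Total = 2 + 3 + 2 + 4 + 3 + 1 + 0 = 15

15


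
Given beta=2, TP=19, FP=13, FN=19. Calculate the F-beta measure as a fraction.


P = TP/(TP+FP) = 19/32 = 19/32
R = TP/(TP+FN) = 19/38 = 1/2
beta^2 = 2^2 = 4
(1 + beta^2) = 5
Numerator = (1+beta^2)*P*R = 95/64
Denominator = beta^2*P + R = 19/8 + 1/2 = 23/8
F_beta = 95/184

95/184


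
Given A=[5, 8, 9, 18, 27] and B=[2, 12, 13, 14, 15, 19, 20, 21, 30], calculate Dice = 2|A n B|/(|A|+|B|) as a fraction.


A intersect B = []
|A intersect B| = 0
|A| = 5, |B| = 9
Dice = 2*0 / (5+9)
= 0 / 14 = 0

0


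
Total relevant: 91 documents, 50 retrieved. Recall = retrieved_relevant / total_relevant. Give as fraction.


Recall = retrieved_relevant / total_relevant
= 50 / 91
= 50 / (50 + 41)
= 50/91

50/91


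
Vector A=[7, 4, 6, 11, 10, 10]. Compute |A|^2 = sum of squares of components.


|A|^2 = sum of squared components
A[0]^2 = 7^2 = 49
A[1]^2 = 4^2 = 16
A[2]^2 = 6^2 = 36
A[3]^2 = 11^2 = 121
A[4]^2 = 10^2 = 100
A[5]^2 = 10^2 = 100
Sum = 49 + 16 + 36 + 121 + 100 + 100 = 422

422


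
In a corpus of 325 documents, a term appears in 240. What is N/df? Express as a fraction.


IDF ratio = N / df
= 325 / 240
= 65/48

65/48


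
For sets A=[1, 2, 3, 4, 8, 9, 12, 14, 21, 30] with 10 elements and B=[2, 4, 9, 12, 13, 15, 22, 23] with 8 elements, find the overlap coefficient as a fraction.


A intersect B = [2, 4, 9, 12]
|A intersect B| = 4
min(|A|, |B|) = min(10, 8) = 8
Overlap = 4 / 8 = 1/2

1/2


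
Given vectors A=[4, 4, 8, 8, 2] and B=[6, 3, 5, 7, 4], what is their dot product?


Dot product = sum of element-wise products
A[0]*B[0] = 4*6 = 24
A[1]*B[1] = 4*3 = 12
A[2]*B[2] = 8*5 = 40
A[3]*B[3] = 8*7 = 56
A[4]*B[4] = 2*4 = 8
Sum = 24 + 12 + 40 + 56 + 8 = 140

140


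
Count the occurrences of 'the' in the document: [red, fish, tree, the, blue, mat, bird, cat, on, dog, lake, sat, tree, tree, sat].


Document has 15 words
Scanning for 'the':
Found at positions: [3]
Count = 1

1


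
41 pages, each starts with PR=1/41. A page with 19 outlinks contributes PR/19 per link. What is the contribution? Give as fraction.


Initial PR = 1/41 = 1/41
Outlinks = 19
Contribution per link = PR / outlinks
= 1/41 / 19
= 1/779

1/779


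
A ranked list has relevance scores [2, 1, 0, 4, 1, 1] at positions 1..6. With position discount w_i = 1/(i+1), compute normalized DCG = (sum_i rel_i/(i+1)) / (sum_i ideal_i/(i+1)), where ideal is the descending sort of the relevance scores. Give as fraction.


Position discount weights w_i = 1/(i+1) for i=1..6:
Weights = [1/2, 1/3, 1/4, 1/5, 1/6, 1/7]
Actual relevance: [2, 1, 0, 4, 1, 1]
DCG = 2/2 + 1/3 + 0/4 + 4/5 + 1/6 + 1/7 = 171/70
Ideal relevance (sorted desc): [4, 2, 1, 1, 1, 0]
Ideal DCG = 4/2 + 2/3 + 1/4 + 1/5 + 1/6 + 0/7 = 197/60
nDCG = DCG / ideal_DCG = 171/70 / 197/60 = 1026/1379

1026/1379


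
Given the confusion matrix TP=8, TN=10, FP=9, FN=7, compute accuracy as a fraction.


Accuracy = (TP + TN) / (TP + TN + FP + FN)
TP + TN = 8 + 10 = 18
Total = 8 + 10 + 9 + 7 = 34
Accuracy = 18 / 34 = 9/17

9/17


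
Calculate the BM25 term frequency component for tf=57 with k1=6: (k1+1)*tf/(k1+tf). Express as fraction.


BM25 TF component = (k1+1)*tf / (k1+tf)
k1 = 6, tf = 57
Numerator = (6+1)*57 = 399
Denominator = 6 + 57 = 63
= 399/63 = 19/3

19/3


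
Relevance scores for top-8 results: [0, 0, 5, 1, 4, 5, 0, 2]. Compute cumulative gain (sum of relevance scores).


Cumulative Gain = sum of relevance scores
Position 1: rel=0, running sum=0
Position 2: rel=0, running sum=0
Position 3: rel=5, running sum=5
Position 4: rel=1, running sum=6
Position 5: rel=4, running sum=10
Position 6: rel=5, running sum=15
Position 7: rel=0, running sum=15
Position 8: rel=2, running sum=17
CG = 17

17


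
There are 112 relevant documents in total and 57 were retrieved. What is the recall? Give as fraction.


Recall = retrieved_relevant / total_relevant
= 57 / 112
= 57 / (57 + 55)
= 57/112

57/112


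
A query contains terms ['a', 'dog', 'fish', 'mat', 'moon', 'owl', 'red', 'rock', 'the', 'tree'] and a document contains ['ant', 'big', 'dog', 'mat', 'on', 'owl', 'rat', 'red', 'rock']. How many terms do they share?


Query terms: ['a', 'dog', 'fish', 'mat', 'moon', 'owl', 'red', 'rock', 'the', 'tree']
Document terms: ['ant', 'big', 'dog', 'mat', 'on', 'owl', 'rat', 'red', 'rock']
Common terms: ['dog', 'mat', 'owl', 'red', 'rock']
Overlap count = 5

5


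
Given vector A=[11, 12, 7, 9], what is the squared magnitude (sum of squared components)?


|A|^2 = sum of squared components
A[0]^2 = 11^2 = 121
A[1]^2 = 12^2 = 144
A[2]^2 = 7^2 = 49
A[3]^2 = 9^2 = 81
Sum = 121 + 144 + 49 + 81 = 395

395


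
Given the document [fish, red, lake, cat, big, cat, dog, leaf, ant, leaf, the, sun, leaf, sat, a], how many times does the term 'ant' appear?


Document has 15 words
Scanning for 'ant':
Found at positions: [8]
Count = 1

1


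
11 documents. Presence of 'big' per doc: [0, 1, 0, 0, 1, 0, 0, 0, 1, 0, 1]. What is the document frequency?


Checking each document for 'big':
Doc 1: absent
Doc 2: present
Doc 3: absent
Doc 4: absent
Doc 5: present
Doc 6: absent
Doc 7: absent
Doc 8: absent
Doc 9: present
Doc 10: absent
Doc 11: present
df = sum of presences = 0 + 1 + 0 + 0 + 1 + 0 + 0 + 0 + 1 + 0 + 1 = 4

4


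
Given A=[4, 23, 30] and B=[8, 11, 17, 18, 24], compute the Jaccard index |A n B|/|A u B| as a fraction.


A intersect B = []
|A intersect B| = 0
A union B = [4, 8, 11, 17, 18, 23, 24, 30]
|A union B| = 8
Jaccard = 0/8 = 0

0


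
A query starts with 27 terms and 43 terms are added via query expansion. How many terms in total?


Original terms: 27
Expansion terms: 43
Total = 27 + 43 = 70

70


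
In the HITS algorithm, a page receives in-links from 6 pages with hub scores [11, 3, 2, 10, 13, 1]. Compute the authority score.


Authority = sum of hub scores of in-linkers
In-link 1: hub score = 11
In-link 2: hub score = 3
In-link 3: hub score = 2
In-link 4: hub score = 10
In-link 5: hub score = 13
In-link 6: hub score = 1
Authority = 11 + 3 + 2 + 10 + 13 + 1 = 40

40


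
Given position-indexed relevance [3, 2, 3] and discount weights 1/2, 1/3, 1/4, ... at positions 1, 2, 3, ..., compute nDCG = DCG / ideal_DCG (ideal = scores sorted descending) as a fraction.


Position discount weights w_i = 1/(i+1) for i=1..3:
Weights = [1/2, 1/3, 1/4]
Actual relevance: [3, 2, 3]
DCG = 3/2 + 2/3 + 3/4 = 35/12
Ideal relevance (sorted desc): [3, 3, 2]
Ideal DCG = 3/2 + 3/3 + 2/4 = 3
nDCG = DCG / ideal_DCG = 35/12 / 3 = 35/36

35/36


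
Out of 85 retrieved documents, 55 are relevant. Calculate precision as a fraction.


Precision = relevant_retrieved / total_retrieved
= 55 / 85
= 55 / (55 + 30)
= 11/17

11/17


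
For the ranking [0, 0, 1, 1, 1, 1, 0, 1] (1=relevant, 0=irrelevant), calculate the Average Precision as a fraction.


Computing P@k for each relevant position:
Position 1: not relevant
Position 2: not relevant
Position 3: relevant, P@3 = 1/3 = 1/3
Position 4: relevant, P@4 = 2/4 = 1/2
Position 5: relevant, P@5 = 3/5 = 3/5
Position 6: relevant, P@6 = 4/6 = 2/3
Position 7: not relevant
Position 8: relevant, P@8 = 5/8 = 5/8
Sum of P@k = 1/3 + 1/2 + 3/5 + 2/3 + 5/8 = 109/40
AP = 109/40 / 5 = 109/200

109/200


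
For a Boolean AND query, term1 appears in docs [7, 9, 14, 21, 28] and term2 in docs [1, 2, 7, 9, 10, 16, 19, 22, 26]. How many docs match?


Boolean AND: find intersection of posting lists
term1 docs: [7, 9, 14, 21, 28]
term2 docs: [1, 2, 7, 9, 10, 16, 19, 22, 26]
Intersection: [7, 9]
|intersection| = 2

2
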